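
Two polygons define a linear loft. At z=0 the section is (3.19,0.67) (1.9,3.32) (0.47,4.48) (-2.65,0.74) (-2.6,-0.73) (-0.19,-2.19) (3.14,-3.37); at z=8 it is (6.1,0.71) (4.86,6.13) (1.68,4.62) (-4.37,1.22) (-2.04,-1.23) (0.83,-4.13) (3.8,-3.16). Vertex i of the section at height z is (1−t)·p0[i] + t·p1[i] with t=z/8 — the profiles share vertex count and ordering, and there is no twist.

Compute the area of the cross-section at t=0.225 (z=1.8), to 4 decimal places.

Cross-section at t=0.225: each vertex is (1-t)·p0[i] + t·p1[i].
  v1: (1-0.225)·(3.19,0.67) + 0.225·(6.1,0.71) = (3.8447,0.6790)
  v2: (1-0.225)·(1.9,3.32) + 0.225·(4.86,6.13) = (2.5660,3.9523)
  v3: (1-0.225)·(0.47,4.48) + 0.225·(1.68,4.62) = (0.7422,4.5115)
  v4: (1-0.225)·(-2.65,0.74) + 0.225·(-4.37,1.22) = (-3.0370,0.8480)
  v5: (1-0.225)·(-2.6,-0.73) + 0.225·(-2.04,-1.23) = (-2.4740,-0.8425)
  v6: (1-0.225)·(-0.19,-2.19) + 0.225·(0.83,-4.13) = (0.0395,-2.6265)
  v7: (1-0.225)·(3.14,-3.37) + 0.225·(3.8,-3.16) = (3.2885,-3.3228)
Shoelace sum Σ(x_i·y_{i+1} − x_{i+1}·y_i):
  i=1: 3.8447·3.9523 − 2.5660·0.6790 = +13.4531 (running +13.4531)
  i=2: 2.5660·4.5115 − 0.7422·3.9523 = +8.6430 (running +22.0961)
  i=3: 0.7422·0.8480 − -3.0370·4.5115 = +14.3309 (running +36.4269)
  i=4: -3.0370·-0.8425 − -2.4740·0.8480 = +4.6566 (running +41.0835)
  i=5: -2.4740·-2.6265 − 0.0395·-0.8425 = +6.5312 (running +47.6148)
  i=6: 0.0395·-3.3228 − 3.2885·-2.6265 = +8.5060 (running +56.1208)
  i=7: 3.2885·0.6790 − 3.8447·-3.3228 = +15.0080 (running +71.1288)
Area = |Σ|/2 = |71.1288|/2 = 35.5644

Area at t=0.225: 35.5644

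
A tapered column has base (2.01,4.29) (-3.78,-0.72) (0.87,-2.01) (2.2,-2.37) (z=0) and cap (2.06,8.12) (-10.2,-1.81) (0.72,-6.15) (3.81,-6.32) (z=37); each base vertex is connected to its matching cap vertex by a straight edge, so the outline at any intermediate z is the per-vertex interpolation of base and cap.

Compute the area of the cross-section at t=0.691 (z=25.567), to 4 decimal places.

Cross-section at t=0.691: each vertex is (1-t)·p0[i] + t·p1[i].
  v1: (1-0.691)·(2.01,4.29) + 0.691·(2.06,8.12) = (2.0446,6.9365)
  v2: (1-0.691)·(-3.78,-0.72) + 0.691·(-10.2,-1.81) = (-8.2162,-1.4732)
  v3: (1-0.691)·(0.87,-2.01) + 0.691·(0.72,-6.15) = (0.7664,-4.8707)
  v4: (1-0.691)·(2.2,-2.37) + 0.691·(3.81,-6.32) = (3.3125,-5.0995)
Shoelace sum Σ(x_i·y_{i+1} − x_{i+1}·y_i):
  i=1: 2.0446·-1.4732 − -8.2162·6.9365 = +53.9800 (running +53.9800)
  i=2: -8.2162·-4.8707 − 0.7664·-1.4732 = +41.1481 (running +95.1281)
  i=3: 0.7664·-5.0995 − 3.3125·-4.8707 = +12.2264 (running +107.3545)
  i=4: 3.3125·6.9365 − 2.0446·-5.0995 = +33.4034 (running +140.7579)
Area = |Σ|/2 = |140.7579|/2 = 70.3790

Area at t=0.691: 70.3790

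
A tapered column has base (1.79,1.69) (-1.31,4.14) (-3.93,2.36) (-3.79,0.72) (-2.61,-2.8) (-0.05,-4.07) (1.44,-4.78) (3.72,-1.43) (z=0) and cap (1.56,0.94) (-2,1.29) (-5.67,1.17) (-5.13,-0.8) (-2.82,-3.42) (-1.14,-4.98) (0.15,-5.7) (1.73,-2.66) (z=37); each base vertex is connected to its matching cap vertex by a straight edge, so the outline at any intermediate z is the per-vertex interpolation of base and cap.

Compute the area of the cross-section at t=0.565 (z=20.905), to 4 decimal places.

Cross-section at t=0.565: each vertex is (1-t)·p0[i] + t·p1[i].
  v1: (1-0.565)·(1.79,1.69) + 0.565·(1.56,0.94) = (1.6601,1.2662)
  v2: (1-0.565)·(-1.31,4.14) + 0.565·(-2,1.29) = (-1.6999,2.5297)
  v3: (1-0.565)·(-3.93,2.36) + 0.565·(-5.67,1.17) = (-4.9131,1.6877)
  v4: (1-0.565)·(-3.79,0.72) + 0.565·(-5.13,-0.8) = (-4.5471,-0.1388)
  v5: (1-0.565)·(-2.61,-2.8) + 0.565·(-2.82,-3.42) = (-2.7287,-3.1503)
  v6: (1-0.565)·(-0.05,-4.07) + 0.565·(-1.14,-4.98) = (-0.6658,-4.5842)
  v7: (1-0.565)·(1.44,-4.78) + 0.565·(0.15,-5.7) = (0.7112,-5.2998)
  v8: (1-0.565)·(3.72,-1.43) + 0.565·(1.73,-2.66) = (2.5957,-2.1250)
Shoelace sum Σ(x_i·y_{i+1} − x_{i+1}·y_i):
  i=1: 1.6601·2.5297 − -1.6999·1.2662 = +6.3519 (running +6.3519)
  i=2: -1.6999·1.6877 − -4.9131·2.5297 = +9.5602 (running +15.9121)
  i=3: -4.9131·-0.1388 − -4.5471·1.6877 = +8.3559 (running +24.2680)
  i=4: -4.5471·-3.1503 − -2.7287·-0.1388 = +13.9460 (running +38.2140)
  i=5: -2.7287·-4.5842 − -0.6658·-3.1503 = +10.4109 (running +48.6249)
  i=6: -0.6658·-5.2998 − 0.7112·-4.5842 = +6.7889 (running +55.4138)
  i=7: 0.7112·-2.1250 − 2.5957·-5.2998 = +12.2453 (running +67.6590)
  i=8: 2.5957·1.2662 − 1.6601·-2.1250 = +6.8143 (running +74.4733)
Area = |Σ|/2 = |74.4733|/2 = 37.2366

Area at t=0.565: 37.2366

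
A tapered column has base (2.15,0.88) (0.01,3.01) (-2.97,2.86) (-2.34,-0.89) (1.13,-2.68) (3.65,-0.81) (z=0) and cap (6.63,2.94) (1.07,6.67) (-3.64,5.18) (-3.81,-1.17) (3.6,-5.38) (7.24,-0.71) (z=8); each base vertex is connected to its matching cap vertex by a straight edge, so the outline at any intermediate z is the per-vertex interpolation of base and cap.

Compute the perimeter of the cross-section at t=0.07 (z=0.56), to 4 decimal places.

Cross-section at t=0.07: each vertex is (1-t)·p0[i] + t·p1[i].
  v1: (1-0.07)·(2.15,0.88) + 0.07·(6.63,2.94) = (2.4636,1.0242)
  v2: (1-0.07)·(0.01,3.01) + 0.07·(1.07,6.67) = (0.0842,3.2662)
  v3: (1-0.07)·(-2.97,2.86) + 0.07·(-3.64,5.18) = (-3.0169,3.0224)
  v4: (1-0.07)·(-2.34,-0.89) + 0.07·(-3.81,-1.17) = (-2.4429,-0.9096)
  v5: (1-0.07)·(1.13,-2.68) + 0.07·(3.6,-5.38) = (1.3029,-2.8690)
  v6: (1-0.07)·(3.65,-0.81) + 0.07·(7.24,-0.71) = (3.9013,-0.8030)
Perimeter = Σ |v_{i+1} − v_i|:
  edge 1→2: √(-2.3794² + 2.2420²) = 3.2693 (running 3.2693)
  edge 2→3: √(-3.1011² + -0.2438²) = 3.1107 (running 6.3799)
  edge 3→4: √(0.5740² + -3.9320²) = 3.9737 (running 10.3536)
  edge 4→5: √(3.7458² + -1.9594²) = 4.2273 (running 14.5809)
  edge 5→6: √(2.5984² + 2.0660²) = 3.3196 (running 17.9006)
  edge 6→1: √(-1.4377² + 1.8272²) = 2.3250 (running 20.2256)
Perimeter = 20.2256

Perimeter at t=0.07: 20.2256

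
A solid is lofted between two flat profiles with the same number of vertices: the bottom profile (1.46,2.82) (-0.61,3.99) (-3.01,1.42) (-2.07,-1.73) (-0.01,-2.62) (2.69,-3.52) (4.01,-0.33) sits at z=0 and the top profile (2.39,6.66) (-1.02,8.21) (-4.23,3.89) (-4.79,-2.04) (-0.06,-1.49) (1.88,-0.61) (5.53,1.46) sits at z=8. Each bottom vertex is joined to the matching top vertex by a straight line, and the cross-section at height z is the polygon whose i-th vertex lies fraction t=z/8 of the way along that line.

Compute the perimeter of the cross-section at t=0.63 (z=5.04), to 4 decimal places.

Perimeter at t=0.63: 27.8493

Cross-section at t=0.63: each vertex is (1-t)·p0[i] + t·p1[i].
  v1: (1-0.63)·(1.46,2.82) + 0.63·(2.39,6.66) = (2.0459,5.2392)
  v2: (1-0.63)·(-0.61,3.99) + 0.63·(-1.02,8.21) = (-0.8683,6.6486)
  v3: (1-0.63)·(-3.01,1.42) + 0.63·(-4.23,3.89) = (-3.7786,2.9761)
  v4: (1-0.63)·(-2.07,-1.73) + 0.63·(-4.79,-2.04) = (-3.7836,-1.9253)
  v5: (1-0.63)·(-0.01,-2.62) + 0.63·(-0.06,-1.49) = (-0.0415,-1.9081)
  v6: (1-0.63)·(2.69,-3.52) + 0.63·(1.88,-0.61) = (2.1797,-1.6867)
  v7: (1-0.63)·(4.01,-0.33) + 0.63·(5.53,1.46) = (4.9676,0.7977)
Perimeter = Σ |v_{i+1} − v_i|:
  edge 1→2: √(-2.9142² + 1.4094²) = 3.2371 (running 3.2371)
  edge 2→3: √(-2.9103² + -3.6725²) = 4.6858 (running 7.9230)
  edge 3→4: √(-0.0050² + -4.9014²) = 4.9014 (running 12.8244)
  edge 4→5: √(3.7421² + 0.0172²) = 3.7421 (running 16.5665)
  edge 5→6: √(2.2212² + 0.2214²) = 2.2322 (running 18.7987)
  edge 6→7: √(2.7879² + 2.4844²) = 3.7343 (running 22.5330)
  edge 7→1: √(-2.9217² + 4.4415²) = 5.3163 (running 27.8493)
Perimeter = 27.8493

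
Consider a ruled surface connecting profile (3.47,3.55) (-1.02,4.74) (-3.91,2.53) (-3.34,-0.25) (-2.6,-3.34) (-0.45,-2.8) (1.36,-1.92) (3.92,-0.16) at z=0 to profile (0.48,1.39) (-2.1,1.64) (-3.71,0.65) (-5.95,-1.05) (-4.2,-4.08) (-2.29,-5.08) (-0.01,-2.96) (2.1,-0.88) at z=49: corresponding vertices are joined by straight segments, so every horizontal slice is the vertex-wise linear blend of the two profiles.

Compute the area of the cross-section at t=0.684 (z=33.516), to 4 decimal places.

Cross-section at t=0.684: each vertex is (1-t)·p0[i] + t·p1[i].
  v1: (1-0.684)·(3.47,3.55) + 0.684·(0.48,1.39) = (1.4248,2.0726)
  v2: (1-0.684)·(-1.02,4.74) + 0.684·(-2.1,1.64) = (-1.7587,2.6196)
  v3: (1-0.684)·(-3.91,2.53) + 0.684·(-3.71,0.65) = (-3.7732,1.2441)
  v4: (1-0.684)·(-3.34,-0.25) + 0.684·(-5.95,-1.05) = (-5.1252,-0.7972)
  v5: (1-0.684)·(-2.6,-3.34) + 0.684·(-4.2,-4.08) = (-3.6944,-3.8462)
  v6: (1-0.684)·(-0.45,-2.8) + 0.684·(-2.29,-5.08) = (-1.7086,-4.3595)
  v7: (1-0.684)·(1.36,-1.92) + 0.684·(-0.01,-2.96) = (0.4229,-2.6314)
  v8: (1-0.684)·(3.92,-0.16) + 0.684·(2.1,-0.88) = (2.6751,-0.6525)
Shoelace sum Σ(x_i·y_{i+1} − x_{i+1}·y_i):
  i=1: 1.4248·2.6196 − -1.7587·2.0726 = +7.3776 (running +7.3776)
  i=2: -1.7587·1.2441 − -3.7732·2.6196 = +7.6963 (running +15.0738)
  i=3: -3.7732·-0.7972 − -5.1252·1.2441 = +9.3842 (running +24.4581)
  i=4: -5.1252·-3.8462 − -3.6944·-0.7972 = +16.7673 (running +41.2254)
  i=5: -3.6944·-4.3595 − -1.7086·-3.8462 = +9.5344 (running +50.7598)
  i=6: -1.7086·-2.6314 − 0.4229·-4.3595 = +6.3396 (running +57.0994)
  i=7: 0.4229·-0.6525 − 2.6751·-2.6314 = +6.7633 (running +63.8626)
  i=8: 2.6751·2.0726 − 1.4248·-0.6525 = +6.4740 (running +70.3366)
Area = |Σ|/2 = |70.3366|/2 = 35.1683

Area at t=0.684: 35.1683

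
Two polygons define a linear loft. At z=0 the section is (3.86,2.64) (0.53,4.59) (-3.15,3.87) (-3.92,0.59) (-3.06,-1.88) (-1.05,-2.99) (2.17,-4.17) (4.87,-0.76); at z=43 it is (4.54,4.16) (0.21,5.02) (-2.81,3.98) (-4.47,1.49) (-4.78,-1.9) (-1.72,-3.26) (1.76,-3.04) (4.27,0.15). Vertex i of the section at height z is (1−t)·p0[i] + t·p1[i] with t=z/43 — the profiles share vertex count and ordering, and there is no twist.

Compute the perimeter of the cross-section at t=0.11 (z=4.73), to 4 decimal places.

Cross-section at t=0.11: each vertex is (1-t)·p0[i] + t·p1[i].
  v1: (1-0.11)·(3.86,2.64) + 0.11·(4.54,4.16) = (3.9348,2.8072)
  v2: (1-0.11)·(0.53,4.59) + 0.11·(0.21,5.02) = (0.4948,4.6373)
  v3: (1-0.11)·(-3.15,3.87) + 0.11·(-2.81,3.98) = (-3.1126,3.8821)
  v4: (1-0.11)·(-3.92,0.59) + 0.11·(-4.47,1.49) = (-3.9805,0.6890)
  v5: (1-0.11)·(-3.06,-1.88) + 0.11·(-4.78,-1.9) = (-3.2492,-1.8822)
  v6: (1-0.11)·(-1.05,-2.99) + 0.11·(-1.72,-3.26) = (-1.1237,-3.0197)
  v7: (1-0.11)·(2.17,-4.17) + 0.11·(1.76,-3.04) = (2.1249,-4.0457)
  v8: (1-0.11)·(4.87,-0.76) + 0.11·(4.27,0.15) = (4.8040,-0.6599)
Perimeter = Σ |v_{i+1} − v_i|:
  edge 1→2: √(-3.4400² + 1.8301²) = 3.8965 (running 3.8965)
  edge 2→3: √(-3.6074² + -0.7552²) = 3.6856 (running 7.5821)
  edge 3→4: √(-0.8679² + -3.1931²) = 3.3089 (running 10.8911)
  edge 4→5: √(0.7313² + -2.5712²) = 2.6732 (running 13.5642)
  edge 5→6: √(2.1255² + -1.1375²) = 2.4107 (running 15.9750)
  edge 6→7: √(3.2486² + -1.0260²) = 3.4068 (running 19.3818)
  edge 7→8: √(2.6791² + 3.3858²) = 4.3175 (running 23.6993)
  edge 8→1: √(-0.8692² + 3.4671²) = 3.5744 (running 27.2737)
Perimeter = 27.2737

Perimeter at t=0.11: 27.2737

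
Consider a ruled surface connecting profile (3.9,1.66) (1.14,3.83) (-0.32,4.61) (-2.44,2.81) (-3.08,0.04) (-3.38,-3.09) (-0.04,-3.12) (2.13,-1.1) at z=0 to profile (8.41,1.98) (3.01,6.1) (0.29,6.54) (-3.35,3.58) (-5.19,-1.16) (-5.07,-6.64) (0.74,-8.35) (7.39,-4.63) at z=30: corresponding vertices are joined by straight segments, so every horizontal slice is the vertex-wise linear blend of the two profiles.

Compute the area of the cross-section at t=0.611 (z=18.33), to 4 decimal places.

Area at t=0.611: 95.6778

Cross-section at t=0.611: each vertex is (1-t)·p0[i] + t·p1[i].
  v1: (1-0.611)·(3.9,1.66) + 0.611·(8.41,1.98) = (6.6556,1.8555)
  v2: (1-0.611)·(1.14,3.83) + 0.611·(3.01,6.1) = (2.2826,5.2170)
  v3: (1-0.611)·(-0.32,4.61) + 0.611·(0.29,6.54) = (0.0527,5.7892)
  v4: (1-0.611)·(-2.44,2.81) + 0.611·(-3.35,3.58) = (-2.9960,3.2805)
  v5: (1-0.611)·(-3.08,0.04) + 0.611·(-5.19,-1.16) = (-4.3692,-0.6932)
  v6: (1-0.611)·(-3.38,-3.09) + 0.611·(-5.07,-6.64) = (-4.4126,-5.2591)
  v7: (1-0.611)·(-0.04,-3.12) + 0.611·(0.74,-8.35) = (0.4366,-6.3155)
  v8: (1-0.611)·(2.13,-1.1) + 0.611·(7.39,-4.63) = (5.3439,-3.2568)
Shoelace sum Σ(x_i·y_{i+1} − x_{i+1}·y_i):
  i=1: 6.6556·5.2170 − 2.2826·1.8555 = +30.4868 (running +30.4868)
  i=2: 2.2826·5.7892 − 0.0527·5.2170 = +12.9393 (running +43.4261)
  i=3: 0.0527·3.2805 − -2.9960·5.7892 = +17.5175 (running +60.9436)
  i=4: -2.9960·-0.6932 − -4.3692·3.2805 = +16.4099 (running +77.3535)
  i=5: -4.3692·-5.2591 − -4.4126·-0.6932 = +19.9191 (running +97.2726)
  i=6: -4.4126·-6.3155 − 0.4366·-5.2591 = +30.1638 (running +127.4364)
  i=7: 0.4366·-3.2568 − 5.3439·-6.3155 = +32.3274 (running +159.7639)
  i=8: 5.3439·1.8555 − 6.6556·-3.2568 = +31.5918 (running +191.3557)
Area = |Σ|/2 = |191.3557|/2 = 95.6778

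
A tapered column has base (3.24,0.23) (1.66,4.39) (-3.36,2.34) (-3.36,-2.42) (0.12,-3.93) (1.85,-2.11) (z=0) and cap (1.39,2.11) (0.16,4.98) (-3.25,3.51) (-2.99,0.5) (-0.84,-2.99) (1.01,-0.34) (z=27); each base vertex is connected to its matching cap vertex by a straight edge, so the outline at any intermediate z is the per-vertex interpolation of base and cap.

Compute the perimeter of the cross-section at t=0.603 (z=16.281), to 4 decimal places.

Perimeter at t=0.603: 21.0222

Cross-section at t=0.603: each vertex is (1-t)·p0[i] + t·p1[i].
  v1: (1-0.603)·(3.24,0.23) + 0.603·(1.39,2.11) = (2.1244,1.3636)
  v2: (1-0.603)·(1.66,4.39) + 0.603·(0.16,4.98) = (0.7555,4.7458)
  v3: (1-0.603)·(-3.36,2.34) + 0.603·(-3.25,3.51) = (-3.2937,3.0455)
  v4: (1-0.603)·(-3.36,-2.42) + 0.603·(-2.99,0.5) = (-3.1369,-0.6592)
  v5: (1-0.603)·(0.12,-3.93) + 0.603·(-0.84,-2.99) = (-0.4589,-3.3632)
  v6: (1-0.603)·(1.85,-2.11) + 0.603·(1.01,-0.34) = (1.3435,-1.0427)
Perimeter = Σ |v_{i+1} − v_i|:
  edge 1→2: √(-1.3689² + 3.3821²) = 3.6487 (running 3.6487)
  edge 2→3: √(-4.0492² + -1.7003²) = 4.3917 (running 8.0403)
  edge 3→4: √(0.1568² + -3.7048²) = 3.7081 (running 11.7484)
  edge 4→5: √(2.6780² + -2.7039²) = 3.8057 (running 15.5541)
  edge 5→6: √(1.8024² + 2.3205²) = 2.9382 (running 18.4923)
  edge 6→1: √(0.7810² + 2.4063²) = 2.5299 (running 21.0222)
Perimeter = 21.0222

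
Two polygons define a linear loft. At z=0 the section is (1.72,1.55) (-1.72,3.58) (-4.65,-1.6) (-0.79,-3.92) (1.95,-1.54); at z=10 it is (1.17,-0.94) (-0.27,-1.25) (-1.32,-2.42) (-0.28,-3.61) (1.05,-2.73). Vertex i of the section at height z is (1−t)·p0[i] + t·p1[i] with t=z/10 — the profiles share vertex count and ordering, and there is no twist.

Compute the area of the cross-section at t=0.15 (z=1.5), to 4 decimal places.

Area at t=0.15: 24.4688

Cross-section at t=0.15: each vertex is (1-t)·p0[i] + t·p1[i].
  v1: (1-0.15)·(1.72,1.55) + 0.15·(1.17,-0.94) = (1.6375,1.1765)
  v2: (1-0.15)·(-1.72,3.58) + 0.15·(-0.27,-1.25) = (-1.5025,2.8555)
  v3: (1-0.15)·(-4.65,-1.6) + 0.15·(-1.32,-2.42) = (-4.1505,-1.7230)
  v4: (1-0.15)·(-0.79,-3.92) + 0.15·(-0.28,-3.61) = (-0.7135,-3.8735)
  v5: (1-0.15)·(1.95,-1.54) + 0.15·(1.05,-2.73) = (1.8150,-1.7185)
Shoelace sum Σ(x_i·y_{i+1} − x_{i+1}·y_i):
  i=1: 1.6375·2.8555 − -1.5025·1.1765 = +6.4436 (running +6.4436)
  i=2: -1.5025·-1.7230 − -4.1505·2.8555 = +14.4406 (running +20.8841)
  i=3: -4.1505·-3.8735 − -0.7135·-1.7230 = +14.8476 (running +35.7317)
  i=4: -0.7135·-1.7185 − 1.8150·-3.8735 = +8.2566 (running +43.9883)
  i=5: 1.8150·1.1765 − 1.6375·-1.7185 = +4.9494 (running +48.9377)
Area = |Σ|/2 = |48.9377|/2 = 24.4688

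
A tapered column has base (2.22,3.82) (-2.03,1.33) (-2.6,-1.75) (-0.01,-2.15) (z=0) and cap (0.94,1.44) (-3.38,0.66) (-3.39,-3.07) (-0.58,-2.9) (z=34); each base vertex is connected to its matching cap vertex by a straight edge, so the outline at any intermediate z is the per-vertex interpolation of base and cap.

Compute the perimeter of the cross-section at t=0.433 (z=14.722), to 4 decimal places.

Perimeter at t=0.433: 16.2954

Cross-section at t=0.433: each vertex is (1-t)·p0[i] + t·p1[i].
  v1: (1-0.433)·(2.22,3.82) + 0.433·(0.94,1.44) = (1.6658,2.7895)
  v2: (1-0.433)·(-2.03,1.33) + 0.433·(-3.38,0.66) = (-2.6145,1.0399)
  v3: (1-0.433)·(-2.6,-1.75) + 0.433·(-3.39,-3.07) = (-2.9421,-2.3216)
  v4: (1-0.433)·(-0.01,-2.15) + 0.433·(-0.58,-2.9) = (-0.2568,-2.4747)
Perimeter = Σ |v_{i+1} − v_i|:
  edge 1→2: √(-4.2803² + -1.7496²) = 4.6241 (running 4.6241)
  edge 2→3: √(-0.3275² + -3.3614²) = 3.3774 (running 8.0014)
  edge 3→4: √(2.6853² + -0.1532²) = 2.6896 (running 10.6911)
  edge 4→1: √(1.9226² + 5.2642²) = 5.6043 (running 16.2954)
Perimeter = 16.2954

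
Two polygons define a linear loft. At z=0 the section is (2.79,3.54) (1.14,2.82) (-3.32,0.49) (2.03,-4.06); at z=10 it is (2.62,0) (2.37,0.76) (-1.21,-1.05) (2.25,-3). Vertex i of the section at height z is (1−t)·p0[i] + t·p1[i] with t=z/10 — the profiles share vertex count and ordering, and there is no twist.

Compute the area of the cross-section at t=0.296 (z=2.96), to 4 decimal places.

Area at t=0.296: 16.9135

Cross-section at t=0.296: each vertex is (1-t)·p0[i] + t·p1[i].
  v1: (1-0.296)·(2.79,3.54) + 0.296·(2.62,0) = (2.7397,2.4922)
  v2: (1-0.296)·(1.14,2.82) + 0.296·(2.37,0.76) = (1.5041,2.2102)
  v3: (1-0.296)·(-3.32,0.49) + 0.296·(-1.21,-1.05) = (-2.6954,0.0342)
  v4: (1-0.296)·(2.03,-4.06) + 0.296·(2.25,-3) = (2.0951,-3.7462)
Shoelace sum Σ(x_i·y_{i+1} − x_{i+1}·y_i):
  i=1: 2.7397·2.2102 − 1.5041·2.4922 = +2.3069 (running +2.3069)
  i=2: 1.5041·0.0342 − -2.6954·2.2102 = +6.0089 (running +8.3159)
  i=3: -2.6954·-3.7462 − 2.0951·0.0342 = +10.0262 (running +18.3421)
  i=4: 2.0951·2.4922 − 2.7397·-3.7462 = +15.4849 (running +33.8270)
Area = |Σ|/2 = |33.8270|/2 = 16.9135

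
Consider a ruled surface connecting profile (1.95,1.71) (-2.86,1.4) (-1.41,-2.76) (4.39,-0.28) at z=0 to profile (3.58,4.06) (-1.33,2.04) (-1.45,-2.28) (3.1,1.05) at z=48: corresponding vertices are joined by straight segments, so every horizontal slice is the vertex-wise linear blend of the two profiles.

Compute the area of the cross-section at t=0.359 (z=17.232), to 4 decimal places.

Area at t=0.359: 18.8704

Cross-section at t=0.359: each vertex is (1-t)·p0[i] + t·p1[i].
  v1: (1-0.359)·(1.95,1.71) + 0.359·(3.58,4.06) = (2.5352,2.5536)
  v2: (1-0.359)·(-2.86,1.4) + 0.359·(-1.33,2.04) = (-2.3107,1.6298)
  v3: (1-0.359)·(-1.41,-2.76) + 0.359·(-1.45,-2.28) = (-1.4244,-2.5877)
  v4: (1-0.359)·(4.39,-0.28) + 0.359·(3.1,1.05) = (3.9269,0.1975)
Shoelace sum Σ(x_i·y_{i+1} − x_{i+1}·y_i):
  i=1: 2.5352·1.6298 − -2.3107·2.5536 = +10.0325 (running +10.0325)
  i=2: -2.3107·-2.5877 − -1.4244·1.6298 = +8.3008 (running +18.3333)
  i=3: -1.4244·0.1975 − 3.9269·-2.5877 = +9.8803 (running +28.2136)
  i=4: 3.9269·2.5536 − 2.5352·0.1975 = +9.5273 (running +37.7409)
Area = |Σ|/2 = |37.7409|/2 = 18.8704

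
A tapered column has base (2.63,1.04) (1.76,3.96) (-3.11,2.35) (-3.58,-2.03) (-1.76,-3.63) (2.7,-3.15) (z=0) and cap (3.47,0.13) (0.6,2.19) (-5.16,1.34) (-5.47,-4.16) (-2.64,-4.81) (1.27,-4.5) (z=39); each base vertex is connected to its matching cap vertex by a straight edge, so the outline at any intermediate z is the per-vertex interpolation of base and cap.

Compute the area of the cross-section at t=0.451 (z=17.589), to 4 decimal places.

Cross-section at t=0.451: each vertex is (1-t)·p0[i] + t·p1[i].
  v1: (1-0.451)·(2.63,1.04) + 0.451·(3.47,0.13) = (3.0088,0.6296)
  v2: (1-0.451)·(1.76,3.96) + 0.451·(0.6,2.19) = (1.2368,3.1617)
  v3: (1-0.451)·(-3.11,2.35) + 0.451·(-5.16,1.34) = (-4.0345,1.8945)
  v4: (1-0.451)·(-3.58,-2.03) + 0.451·(-5.47,-4.16) = (-4.4324,-2.9906)
  v5: (1-0.451)·(-1.76,-3.63) + 0.451·(-2.64,-4.81) = (-2.1569,-4.1622)
  v6: (1-0.451)·(2.7,-3.15) + 0.451·(1.27,-4.5) = (2.0551,-3.7588)
Shoelace sum Σ(x_i·y_{i+1} − x_{i+1}·y_i):
  i=1: 3.0088·3.1617 − 1.2368·0.6296 = +8.7344 (running +8.7344)
  i=2: 1.2368·1.8945 − -4.0345·3.1617 = +15.0993 (running +23.8338)
  i=3: -4.0345·-2.9906 − -4.4324·1.8945 = +20.4630 (running +44.2967)
  i=4: -4.4324·-4.1622 − -2.1569·-2.9906 = +11.9980 (running +56.2947)
  i=5: -2.1569·-3.7588 − 2.0551·-4.1622 = +16.6610 (running +72.9557)
  i=6: 2.0551·0.6296 − 3.0088·-3.7588 = +12.6036 (running +85.5593)
Area = |Σ|/2 = |85.5593|/2 = 42.7797

Area at t=0.451: 42.7797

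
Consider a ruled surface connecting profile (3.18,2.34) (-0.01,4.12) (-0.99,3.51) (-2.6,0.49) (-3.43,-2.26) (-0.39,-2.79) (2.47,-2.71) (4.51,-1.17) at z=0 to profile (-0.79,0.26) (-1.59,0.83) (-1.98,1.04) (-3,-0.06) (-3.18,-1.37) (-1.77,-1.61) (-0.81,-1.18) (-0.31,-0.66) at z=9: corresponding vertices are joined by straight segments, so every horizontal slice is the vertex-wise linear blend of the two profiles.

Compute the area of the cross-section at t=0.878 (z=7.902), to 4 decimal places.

Area at t=0.878: 7.2097

Cross-section at t=0.878: each vertex is (1-t)·p0[i] + t·p1[i].
  v1: (1-0.878)·(3.18,2.34) + 0.878·(-0.79,0.26) = (-0.3057,0.5138)
  v2: (1-0.878)·(-0.01,4.12) + 0.878·(-1.59,0.83) = (-1.3972,1.2314)
  v3: (1-0.878)·(-0.99,3.51) + 0.878·(-1.98,1.04) = (-1.8592,1.3413)
  v4: (1-0.878)·(-2.6,0.49) + 0.878·(-3,-0.06) = (-2.9512,0.0071)
  v5: (1-0.878)·(-3.43,-2.26) + 0.878·(-3.18,-1.37) = (-3.2105,-1.4786)
  v6: (1-0.878)·(-0.39,-2.79) + 0.878·(-1.77,-1.61) = (-1.6016,-1.7540)
  v7: (1-0.878)·(2.47,-2.71) + 0.878·(-0.81,-1.18) = (-0.4098,-1.3667)
  v8: (1-0.878)·(4.51,-1.17) + 0.878·(-0.31,-0.66) = (0.2780,-0.7222)
Shoelace sum Σ(x_i·y_{i+1} − x_{i+1}·y_i):
  i=1: -0.3057·1.2314 − -1.3972·0.5138 = +0.3415 (running +0.3415)
  i=2: -1.3972·1.3413 − -1.8592·1.2314 = +0.4152 (running +0.7567)
  i=3: -1.8592·0.0071 − -2.9512·1.3413 = +3.9454 (running +4.7021)
  i=4: -2.9512·-1.4786 − -3.2105·0.0071 = +4.3864 (running +9.0884)
  i=5: -3.2105·-1.7540 − -1.6016·-1.4786 = +3.2629 (running +12.3514)
  i=6: -1.6016·-1.3667 − -0.4098·-1.7540 = +1.4701 (running +13.8214)
  i=7: -0.4098·-0.7222 − 0.2780·-1.3667 = +0.6760 (running +14.4974)
  i=8: 0.2780·0.5138 − -0.3057·-0.7222 = -0.0779 (running +14.4195)
Area = |Σ|/2 = |14.4195|/2 = 7.2097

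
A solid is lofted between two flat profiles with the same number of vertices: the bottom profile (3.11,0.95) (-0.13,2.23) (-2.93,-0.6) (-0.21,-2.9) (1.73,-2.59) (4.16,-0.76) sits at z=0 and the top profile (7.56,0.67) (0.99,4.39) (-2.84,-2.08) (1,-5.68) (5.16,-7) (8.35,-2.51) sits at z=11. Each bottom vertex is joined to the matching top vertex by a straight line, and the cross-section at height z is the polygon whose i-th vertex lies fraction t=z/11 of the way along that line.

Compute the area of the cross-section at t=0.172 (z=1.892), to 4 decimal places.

Area at t=0.172: 28.8183

Cross-section at t=0.172: each vertex is (1-t)·p0[i] + t·p1[i].
  v1: (1-0.172)·(3.11,0.95) + 0.172·(7.56,0.67) = (3.8754,0.9018)
  v2: (1-0.172)·(-0.13,2.23) + 0.172·(0.99,4.39) = (0.0626,2.6015)
  v3: (1-0.172)·(-2.93,-0.6) + 0.172·(-2.84,-2.08) = (-2.9145,-0.8546)
  v4: (1-0.172)·(-0.21,-2.9) + 0.172·(1,-5.68) = (-0.0019,-3.3782)
  v5: (1-0.172)·(1.73,-2.59) + 0.172·(5.16,-7) = (2.3200,-3.3485)
  v6: (1-0.172)·(4.16,-0.76) + 0.172·(8.35,-2.51) = (4.8807,-1.0610)
Shoelace sum Σ(x_i·y_{i+1} − x_{i+1}·y_i):
  i=1: 3.8754·2.6015 − 0.0626·0.9018 = +10.0254 (running +10.0254)
  i=2: 0.0626·-0.8546 − -2.9145·2.6015 = +7.5287 (running +17.5541)
  i=3: -2.9145·-3.3782 − -0.0019·-0.8546 = +9.8441 (running +27.3982)
  i=4: -0.0019·-3.3485 − 2.3200·-3.3782 = +7.8435 (running +35.2417)
  i=5: 2.3200·-1.0610 − 4.8807·-3.3485 = +13.8816 (running +49.1233)
  i=6: 4.8807·0.9018 − 3.8754·-1.0610 = +8.5134 (running +57.6367)
Area = |Σ|/2 = |57.6367|/2 = 28.8183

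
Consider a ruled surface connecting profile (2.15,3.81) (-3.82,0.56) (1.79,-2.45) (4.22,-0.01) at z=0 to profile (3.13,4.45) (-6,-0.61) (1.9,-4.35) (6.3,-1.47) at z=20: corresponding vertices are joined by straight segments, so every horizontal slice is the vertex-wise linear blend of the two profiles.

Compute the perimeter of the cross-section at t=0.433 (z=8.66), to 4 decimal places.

Cross-section at t=0.433: each vertex is (1-t)·p0[i] + t·p1[i].
  v1: (1-0.433)·(2.15,3.81) + 0.433·(3.13,4.45) = (2.5743,4.0871)
  v2: (1-0.433)·(-3.82,0.56) + 0.433·(-6,-0.61) = (-4.7639,0.0534)
  v3: (1-0.433)·(1.79,-2.45) + 0.433·(1.9,-4.35) = (1.8376,-3.2727)
  v4: (1-0.433)·(4.22,-0.01) + 0.433·(6.3,-1.47) = (5.1206,-0.6422)
Perimeter = Σ |v_{i+1} − v_i|:
  edge 1→2: √(-7.3383² + -4.0337²) = 8.3738 (running 8.3738)
  edge 2→3: √(6.6016² + -3.3261²) = 7.3921 (running 15.7660)
  edge 3→4: √(3.2830² + 2.6305²) = 4.2069 (running 19.9729)
  edge 4→1: √(-2.5463² + 4.7293²) = 5.3712 (running 25.3441)
Perimeter = 25.3441

Perimeter at t=0.433: 25.3441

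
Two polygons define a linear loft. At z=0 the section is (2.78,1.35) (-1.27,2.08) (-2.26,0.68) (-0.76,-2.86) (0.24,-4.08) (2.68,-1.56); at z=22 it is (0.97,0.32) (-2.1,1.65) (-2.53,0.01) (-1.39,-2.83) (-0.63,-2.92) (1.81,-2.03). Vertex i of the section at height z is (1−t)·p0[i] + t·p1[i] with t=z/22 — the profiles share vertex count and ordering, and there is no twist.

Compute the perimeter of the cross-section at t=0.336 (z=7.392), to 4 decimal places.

Perimeter at t=0.336: 16.2138

Cross-section at t=0.336: each vertex is (1-t)·p0[i] + t·p1[i].
  v1: (1-0.336)·(2.78,1.35) + 0.336·(0.97,0.32) = (2.1718,1.0039)
  v2: (1-0.336)·(-1.27,2.08) + 0.336·(-2.1,1.65) = (-1.5489,1.9355)
  v3: (1-0.336)·(-2.26,0.68) + 0.336·(-2.53,0.01) = (-2.3507,0.4549)
  v4: (1-0.336)·(-0.76,-2.86) + 0.336·(-1.39,-2.83) = (-0.9717,-2.8499)
  v5: (1-0.336)·(0.24,-4.08) + 0.336·(-0.63,-2.92) = (-0.0523,-3.6902)
  v6: (1-0.336)·(2.68,-1.56) + 0.336·(1.81,-2.03) = (2.3877,-1.7179)
Perimeter = Σ |v_{i+1} − v_i|:
  edge 1→2: √(-3.7207² + 0.9316²) = 3.8356 (running 3.8356)
  edge 2→3: √(-0.8018² + -1.4806²) = 1.6838 (running 5.5194)
  edge 3→4: √(1.3790² + -3.3048²) = 3.5810 (running 9.1004)
  edge 4→5: √(0.9194² + -0.8403²) = 1.2455 (running 10.3459)
  edge 5→6: √(2.4400² + 1.9723²) = 3.1375 (running 13.4834)
  edge 6→1: √(-0.2158² + 2.7218²) = 2.7304 (running 16.2138)
Perimeter = 16.2138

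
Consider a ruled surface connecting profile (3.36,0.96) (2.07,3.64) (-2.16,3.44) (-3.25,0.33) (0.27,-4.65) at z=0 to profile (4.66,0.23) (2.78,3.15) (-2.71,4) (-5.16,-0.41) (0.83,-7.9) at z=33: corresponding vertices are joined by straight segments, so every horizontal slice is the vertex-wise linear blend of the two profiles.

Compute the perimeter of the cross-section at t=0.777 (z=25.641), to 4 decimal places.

Cross-section at t=0.777: each vertex is (1-t)·p0[i] + t·p1[i].
  v1: (1-0.777)·(3.36,0.96) + 0.777·(4.66,0.23) = (4.3701,0.3928)
  v2: (1-0.777)·(2.07,3.64) + 0.777·(2.78,3.15) = (2.6217,3.2593)
  v3: (1-0.777)·(-2.16,3.44) + 0.777·(-2.71,4) = (-2.5873,3.8751)
  v4: (1-0.777)·(-3.25,0.33) + 0.777·(-5.16,-0.41) = (-4.7341,-0.2450)
  v5: (1-0.777)·(0.27,-4.65) + 0.777·(0.83,-7.9) = (0.7051,-7.1753)
Perimeter = Σ |v_{i+1} − v_i|:
  edge 1→2: √(-1.7484² + 2.8665²) = 3.3576 (running 3.3576)
  edge 2→3: √(-5.2090² + 0.6159²) = 5.2453 (running 8.6029)
  edge 3→4: √(-2.1467² + -4.1201²) = 4.6458 (running 13.2488)
  edge 4→5: √(5.4392² + -6.9303²) = 8.8098 (running 22.0586)
  edge 5→1: √(3.6650² + 7.5680²) = 8.4088 (running 30.4674)
Perimeter = 30.4674

Perimeter at t=0.777: 30.4674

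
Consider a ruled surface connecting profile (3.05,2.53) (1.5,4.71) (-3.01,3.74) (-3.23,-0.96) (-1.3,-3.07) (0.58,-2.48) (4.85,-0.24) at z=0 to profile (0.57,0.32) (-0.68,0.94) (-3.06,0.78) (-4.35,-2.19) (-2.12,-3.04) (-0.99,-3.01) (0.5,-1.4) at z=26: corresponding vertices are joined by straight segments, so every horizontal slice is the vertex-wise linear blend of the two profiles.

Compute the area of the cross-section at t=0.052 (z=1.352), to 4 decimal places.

Cross-section at t=0.052: each vertex is (1-t)·p0[i] + t·p1[i].
  v1: (1-0.052)·(3.05,2.53) + 0.052·(0.57,0.32) = (2.9210,2.4151)
  v2: (1-0.052)·(1.5,4.71) + 0.052·(-0.68,0.94) = (1.3866,4.5140)
  v3: (1-0.052)·(-3.01,3.74) + 0.052·(-3.06,0.78) = (-3.0126,3.5861)
  v4: (1-0.052)·(-3.23,-0.96) + 0.052·(-4.35,-2.19) = (-3.2882,-1.0240)
  v5: (1-0.052)·(-1.3,-3.07) + 0.052·(-2.12,-3.04) = (-1.3426,-3.0684)
  v6: (1-0.052)·(0.58,-2.48) + 0.052·(-0.99,-3.01) = (0.4984,-2.5076)
  v7: (1-0.052)·(4.85,-0.24) + 0.052·(0.5,-1.4) = (4.6238,-0.3003)
Shoelace sum Σ(x_i·y_{i+1} − x_{i+1}·y_i):
  i=1: 2.9210·4.5140 − 1.3866·2.4151 = +9.8366 (running +9.8366)
  i=2: 1.3866·3.5861 − -3.0126·4.5140 = +18.5714 (running +28.4080)
  i=3: -3.0126·-1.0240 − -3.2882·3.5861 = +14.8767 (running +43.2846)
  i=4: -3.2882·-3.0684 − -1.3426·-1.0240 = +8.7150 (running +51.9996)
  i=5: -1.3426·-2.5076 − 0.4984·-3.0684 = +4.8959 (running +56.8955)
  i=6: 0.4984·-0.3003 − 4.6238·-2.5076 = +11.4448 (running +68.3403)
  i=7: 4.6238·2.4151 − 2.9210·-0.3003 = +12.0441 (running +80.3844)
Area = |Σ|/2 = |80.3844|/2 = 40.1922

Area at t=0.052: 40.1922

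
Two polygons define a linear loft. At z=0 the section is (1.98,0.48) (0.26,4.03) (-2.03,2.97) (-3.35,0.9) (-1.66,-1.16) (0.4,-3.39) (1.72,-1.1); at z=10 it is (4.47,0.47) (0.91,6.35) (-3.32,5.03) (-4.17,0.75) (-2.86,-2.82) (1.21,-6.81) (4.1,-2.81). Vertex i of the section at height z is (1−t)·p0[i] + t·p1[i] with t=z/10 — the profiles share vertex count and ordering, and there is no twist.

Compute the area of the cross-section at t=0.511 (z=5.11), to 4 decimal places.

Cross-section at t=0.511: each vertex is (1-t)·p0[i] + t·p1[i].
  v1: (1-0.511)·(1.98,0.48) + 0.511·(4.47,0.47) = (3.2524,0.4749)
  v2: (1-0.511)·(0.26,4.03) + 0.511·(0.91,6.35) = (0.5922,5.2155)
  v3: (1-0.511)·(-2.03,2.97) + 0.511·(-3.32,5.03) = (-2.6892,4.0227)
  v4: (1-0.511)·(-3.35,0.9) + 0.511·(-4.17,0.75) = (-3.7690,0.8234)
  v5: (1-0.511)·(-1.66,-1.16) + 0.511·(-2.86,-2.82) = (-2.2732,-2.0083)
  v6: (1-0.511)·(0.4,-3.39) + 0.511·(1.21,-6.81) = (0.8139,-5.1376)
  v7: (1-0.511)·(1.72,-1.1) + 0.511·(4.1,-2.81) = (2.9362,-1.9738)
Shoelace sum Σ(x_i·y_{i+1} − x_{i+1}·y_i):
  i=1: 3.2524·5.2155 − 0.5922·0.4749 = +16.6817 (running +16.6817)
  i=2: 0.5922·4.0227 − -2.6892·5.2155 = +16.4075 (running +33.0892)
  i=3: -2.6892·0.8234 − -3.7690·4.0227 = +12.9473 (running +46.0366)
  i=4: -3.7690·-2.0083 − -2.2732·0.8234 = +9.4408 (running +55.4774)
  i=5: -2.2732·-5.1376 − 0.8139·-2.0083 = +13.3134 (running +68.7908)
  i=6: 0.8139·-1.9738 − 2.9362·-5.1376 = +13.4785 (running +82.2692)
  i=7: 2.9362·0.4749 − 3.2524·-1.9738 = +7.8140 (running +90.0832)
Area = |Σ|/2 = |90.0832|/2 = 45.0416

Area at t=0.511: 45.0416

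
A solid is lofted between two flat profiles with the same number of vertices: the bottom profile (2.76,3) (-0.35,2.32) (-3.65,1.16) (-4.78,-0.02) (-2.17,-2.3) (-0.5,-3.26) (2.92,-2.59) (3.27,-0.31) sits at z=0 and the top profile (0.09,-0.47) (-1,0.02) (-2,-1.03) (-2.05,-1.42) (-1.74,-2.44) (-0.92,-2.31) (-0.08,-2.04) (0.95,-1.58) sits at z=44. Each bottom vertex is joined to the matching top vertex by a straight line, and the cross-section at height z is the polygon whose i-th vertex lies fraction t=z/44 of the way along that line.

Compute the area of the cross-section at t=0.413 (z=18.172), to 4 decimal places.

Area at t=0.413: 18.4403

Cross-section at t=0.413: each vertex is (1-t)·p0[i] + t·p1[i].
  v1: (1-0.413)·(2.76,3) + 0.413·(0.09,-0.47) = (1.6573,1.5669)
  v2: (1-0.413)·(-0.35,2.32) + 0.413·(-1,0.02) = (-0.6184,1.3701)
  v3: (1-0.413)·(-3.65,1.16) + 0.413·(-2,-1.03) = (-2.9686,0.2555)
  v4: (1-0.413)·(-4.78,-0.02) + 0.413·(-2.05,-1.42) = (-3.6525,-0.5982)
  v5: (1-0.413)·(-2.17,-2.3) + 0.413·(-1.74,-2.44) = (-1.9924,-2.3578)
  v6: (1-0.413)·(-0.5,-3.26) + 0.413·(-0.92,-2.31) = (-0.6735,-2.8676)
  v7: (1-0.413)·(2.92,-2.59) + 0.413·(-0.08,-2.04) = (1.6810,-2.3628)
  v8: (1-0.413)·(3.27,-0.31) + 0.413·(0.95,-1.58) = (2.3118,-0.8345)
Shoelace sum Σ(x_i·y_{i+1} − x_{i+1}·y_i):
  i=1: 1.6573·1.3701 − -0.6184·1.5669 = +3.2397 (running +3.2397)
  i=2: -0.6184·0.2555 − -2.9686·1.3701 = +3.9092 (running +7.1489)
  i=3: -2.9686·-0.5982 − -3.6525·0.2555 = +2.7091 (running +9.8580)
  i=4: -3.6525·-2.3578 − -1.9924·-0.5982 = +7.4201 (running +17.2781)
  i=5: -1.9924·-2.8676 − -0.6735·-2.3578 = +4.1256 (running +21.4037)
  i=6: -0.6735·-2.3628 − 1.6810·-2.8676 = +6.4118 (running +27.8155)
  i=7: 1.6810·-0.8345 − 2.3118·-2.3628 = +4.0597 (running +31.8752)
  i=8: 2.3118·1.5669 − 1.6573·-0.8345 = +5.0054 (running +36.8807)
Area = |Σ|/2 = |36.8807|/2 = 18.4403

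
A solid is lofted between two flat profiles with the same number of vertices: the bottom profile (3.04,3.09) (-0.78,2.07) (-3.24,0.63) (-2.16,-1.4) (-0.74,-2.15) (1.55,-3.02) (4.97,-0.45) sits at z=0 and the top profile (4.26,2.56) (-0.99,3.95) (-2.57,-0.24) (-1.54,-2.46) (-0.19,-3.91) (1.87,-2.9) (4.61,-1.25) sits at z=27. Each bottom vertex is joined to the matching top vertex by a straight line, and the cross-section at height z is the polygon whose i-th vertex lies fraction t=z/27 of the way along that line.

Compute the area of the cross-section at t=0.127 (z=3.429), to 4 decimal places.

Area at t=0.127: 31.4343

Cross-section at t=0.127: each vertex is (1-t)·p0[i] + t·p1[i].
  v1: (1-0.127)·(3.04,3.09) + 0.127·(4.26,2.56) = (3.1949,3.0227)
  v2: (1-0.127)·(-0.78,2.07) + 0.127·(-0.99,3.95) = (-0.8067,2.3088)
  v3: (1-0.127)·(-3.24,0.63) + 0.127·(-2.57,-0.24) = (-3.1549,0.5195)
  v4: (1-0.127)·(-2.16,-1.4) + 0.127·(-1.54,-2.46) = (-2.0813,-1.5346)
  v5: (1-0.127)·(-0.74,-2.15) + 0.127·(-0.19,-3.91) = (-0.6702,-2.3735)
  v6: (1-0.127)·(1.55,-3.02) + 0.127·(1.87,-2.9) = (1.5906,-3.0048)
  v7: (1-0.127)·(4.97,-0.45) + 0.127·(4.61,-1.25) = (4.9243,-0.5516)
Shoelace sum Σ(x_i·y_{i+1} − x_{i+1}·y_i):
  i=1: 3.1949·2.3088 − -0.8067·3.0227 = +9.8147 (running +9.8147)
  i=2: -0.8067·0.5195 − -3.1549·2.3088 = +6.8649 (running +16.6795)
  i=3: -3.1549·-1.5346 − -2.0813·0.5195 = +5.9228 (running +22.6023)
  i=4: -2.0813·-2.3735 − -0.6702·-1.5346 = +3.9115 (running +26.5138)
  i=5: -0.6702·-3.0048 − 1.5906·-2.3735 = +5.7891 (running +32.3029)
  i=6: 1.5906·-0.5516 − 4.9243·-3.0048 = +13.9189 (running +46.2218)
  i=7: 4.9243·3.0227 − 3.1949·-0.5516 = +16.6469 (running +62.8687)
Area = |Σ|/2 = |62.8687|/2 = 31.4343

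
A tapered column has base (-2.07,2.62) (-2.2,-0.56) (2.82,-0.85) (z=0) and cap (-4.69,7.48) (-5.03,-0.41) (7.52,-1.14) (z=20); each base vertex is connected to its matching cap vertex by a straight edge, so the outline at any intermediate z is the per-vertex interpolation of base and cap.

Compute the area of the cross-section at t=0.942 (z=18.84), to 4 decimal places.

Cross-section at t=0.942: each vertex is (1-t)·p0[i] + t·p1[i].
  v1: (1-0.942)·(-2.07,2.62) + 0.942·(-4.69,7.48) = (-4.5380,7.1981)
  v2: (1-0.942)·(-2.2,-0.56) + 0.942·(-5.03,-0.41) = (-4.8659,-0.4187)
  v3: (1-0.942)·(2.82,-0.85) + 0.942·(7.52,-1.14) = (7.2474,-1.1232)
Shoelace sum Σ(x_i·y_{i+1} − x_{i+1}·y_i):
  i=1: -4.5380·-0.4187 − -4.8659·7.1981 = +36.9251 (running +36.9251)
  i=2: -4.8659·-1.1232 − 7.2474·-0.4187 = +8.4997 (running +45.4248)
  i=3: 7.2474·7.1981 − -4.5380·-1.1232 = +47.0706 (running +92.4955)
Area = |Σ|/2 = |92.4955|/2 = 46.2477

Area at t=0.942: 46.2477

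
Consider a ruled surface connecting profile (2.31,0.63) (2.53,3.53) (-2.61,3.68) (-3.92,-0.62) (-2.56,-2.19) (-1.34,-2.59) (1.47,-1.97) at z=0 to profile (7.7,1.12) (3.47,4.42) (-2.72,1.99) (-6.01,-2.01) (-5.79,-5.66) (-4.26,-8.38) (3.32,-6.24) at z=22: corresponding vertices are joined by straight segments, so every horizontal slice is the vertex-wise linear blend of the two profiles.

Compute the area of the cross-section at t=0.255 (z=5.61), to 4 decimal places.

Cross-section at t=0.255: each vertex is (1-t)·p0[i] + t·p1[i].
  v1: (1-0.255)·(2.31,0.63) + 0.255·(7.7,1.12) = (3.6845,0.7550)
  v2: (1-0.255)·(2.53,3.53) + 0.255·(3.47,4.42) = (2.7697,3.7569)
  v3: (1-0.255)·(-2.61,3.68) + 0.255·(-2.72,1.99) = (-2.6380,3.2490)
  v4: (1-0.255)·(-3.92,-0.62) + 0.255·(-6.01,-2.01) = (-4.4529,-0.9744)
  v5: (1-0.255)·(-2.56,-2.19) + 0.255·(-5.79,-5.66) = (-3.3837,-3.0749)
  v6: (1-0.255)·(-1.34,-2.59) + 0.255·(-4.26,-8.38) = (-2.0846,-4.0664)
  v7: (1-0.255)·(1.47,-1.97) + 0.255·(3.32,-6.24) = (1.9418,-3.0589)
Shoelace sum Σ(x_i·y_{i+1} − x_{i+1}·y_i):
  i=1: 3.6845·3.7569 − 2.7697·0.7550 = +11.7513 (running +11.7513)
  i=2: 2.7697·3.2490 − -2.6380·3.7569 = +18.9099 (running +30.6612)
  i=3: -2.6380·-0.9744 − -4.4529·3.2490 = +17.0385 (running +47.6997)
  i=4: -4.4529·-3.0749 − -3.3837·-0.9744 = +10.3950 (running +58.0947)
  i=5: -3.3837·-4.0664 − -2.0846·-3.0749 = +7.3496 (running +65.4443)
  i=6: -2.0846·-3.0589 − 1.9418·-4.0664 = +14.2725 (running +79.7168)
  i=7: 1.9418·0.7550 − 3.6845·-3.0589 = +12.7361 (running +92.4529)
Area = |Σ|/2 = |92.4529|/2 = 46.2265

Area at t=0.255: 46.2265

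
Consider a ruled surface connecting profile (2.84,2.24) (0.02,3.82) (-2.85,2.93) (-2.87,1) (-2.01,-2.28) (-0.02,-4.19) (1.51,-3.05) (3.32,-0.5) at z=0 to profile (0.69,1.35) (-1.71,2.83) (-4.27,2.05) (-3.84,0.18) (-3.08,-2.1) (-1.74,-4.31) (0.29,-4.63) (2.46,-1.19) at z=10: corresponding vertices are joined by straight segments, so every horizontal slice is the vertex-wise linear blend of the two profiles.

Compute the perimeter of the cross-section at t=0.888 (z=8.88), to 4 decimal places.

Perimeter at t=0.888: 21.5775

Cross-section at t=0.888: each vertex is (1-t)·p0[i] + t·p1[i].
  v1: (1-0.888)·(2.84,2.24) + 0.888·(0.69,1.35) = (0.9308,1.4497)
  v2: (1-0.888)·(0.02,3.82) + 0.888·(-1.71,2.83) = (-1.5162,2.9409)
  v3: (1-0.888)·(-2.85,2.93) + 0.888·(-4.27,2.05) = (-4.1110,2.1486)
  v4: (1-0.888)·(-2.87,1) + 0.888·(-3.84,0.18) = (-3.7314,0.2718)
  v5: (1-0.888)·(-2.01,-2.28) + 0.888·(-3.08,-2.1) = (-2.9602,-2.1202)
  v6: (1-0.888)·(-0.02,-4.19) + 0.888·(-1.74,-4.31) = (-1.5474,-4.2966)
  v7: (1-0.888)·(1.51,-3.05) + 0.888·(0.29,-4.63) = (0.4266,-4.4530)
  v8: (1-0.888)·(3.32,-0.5) + 0.888·(2.46,-1.19) = (2.5563,-1.1127)
Perimeter = Σ |v_{i+1} − v_i|:
  edge 1→2: √(-2.4470² + 1.4912²) = 2.8656 (running 2.8656)
  edge 2→3: √(-2.5947² + -0.7923²) = 2.7130 (running 5.5786)
  edge 3→4: √(0.3796² + -1.8767²) = 1.9147 (running 7.4933)
  edge 4→5: √(0.7712² + -2.3920²) = 2.5132 (running 10.0066)
  edge 5→6: √(1.4128² + -2.1764²) = 2.5947 (running 12.6013)
  edge 6→7: √(1.9740² + -0.1565²) = 1.9802 (running 14.5815)
  edge 7→8: √(2.1297² + 3.3403²) = 3.9615 (running 18.5430)
  edge 8→1: √(-1.6255² + 2.5624²) = 3.0345 (running 21.5775)
Perimeter = 21.5775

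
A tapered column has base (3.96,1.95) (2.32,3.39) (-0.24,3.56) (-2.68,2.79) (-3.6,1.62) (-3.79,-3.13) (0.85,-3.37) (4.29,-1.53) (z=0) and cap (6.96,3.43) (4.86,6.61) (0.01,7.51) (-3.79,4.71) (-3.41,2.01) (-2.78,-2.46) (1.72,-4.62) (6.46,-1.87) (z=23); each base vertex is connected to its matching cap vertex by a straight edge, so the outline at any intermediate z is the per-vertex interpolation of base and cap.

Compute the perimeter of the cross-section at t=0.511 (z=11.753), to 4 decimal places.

Perimeter at t=0.511: 30.8065

Cross-section at t=0.511: each vertex is (1-t)·p0[i] + t·p1[i].
  v1: (1-0.511)·(3.96,1.95) + 0.511·(6.96,3.43) = (5.4930,2.7063)
  v2: (1-0.511)·(2.32,3.39) + 0.511·(4.86,6.61) = (3.6179,5.0354)
  v3: (1-0.511)·(-0.24,3.56) + 0.511·(0.01,7.51) = (-0.1122,5.5785)
  v4: (1-0.511)·(-2.68,2.79) + 0.511·(-3.79,4.71) = (-3.2472,3.7711)
  v5: (1-0.511)·(-3.6,1.62) + 0.511·(-3.41,2.01) = (-3.5029,1.8193)
  v6: (1-0.511)·(-3.79,-3.13) + 0.511·(-2.78,-2.46) = (-3.2739,-2.7876)
  v7: (1-0.511)·(0.85,-3.37) + 0.511·(1.72,-4.62) = (1.2946,-4.0088)
  v8: (1-0.511)·(4.29,-1.53) + 0.511·(6.46,-1.87) = (5.3989,-1.7037)
Perimeter = Σ |v_{i+1} − v_i|:
  edge 1→2: √(-1.8751² + 2.3291²) = 2.9901 (running 2.9901)
  edge 2→3: √(-3.7302² + 0.5430²) = 3.7695 (running 6.7596)
  edge 3→4: √(-3.1350² + -1.8073²) = 3.6186 (running 10.3782)
  edge 4→5: √(-0.2557² + -1.9518²) = 1.9685 (running 12.3467)
  edge 5→6: √(0.2290² + -4.6069²) = 4.6126 (running 16.9594)
  edge 6→7: √(4.5685² + -1.2211²) = 4.7288 (running 21.6882)
  edge 7→8: √(4.1043² + 2.3050²) = 4.7073 (running 26.3955)
  edge 8→1: √(0.0941² + 4.4100²) = 4.4110 (running 30.8065)
Perimeter = 30.8065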